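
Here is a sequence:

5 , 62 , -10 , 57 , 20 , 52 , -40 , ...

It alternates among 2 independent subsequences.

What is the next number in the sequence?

47

Split by position mod 2 into 2 tracks.
Subsequence A: 5, -10, 20, -40 — a geometric progression (common ratio -2).
Subsequence B: 62, 57, 52 — arithmetic, step −5.
Position 8 → subsequence B, term 4 = 47.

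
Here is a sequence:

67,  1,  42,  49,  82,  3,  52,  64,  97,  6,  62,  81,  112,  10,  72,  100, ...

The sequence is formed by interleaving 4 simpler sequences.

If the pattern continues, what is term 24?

Split by position mod 4 into 4 tracks.
Subsequence A: 67, 82, 97, 112 — linear: a_n = 52 + 15·n.
Subsequence B: 1, 3, 6, 10 — triangular numbers starting at T_1.
Subsequence C: 42, 52, 62, 72 — arithmetic, step +10.
Subsequence D: 49, 64, 81, 100 — the squares 7², 8², 9², ….
The 24th slot belongs to subsequence D; its 6th term is 144.

144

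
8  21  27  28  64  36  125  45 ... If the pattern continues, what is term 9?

The terms cycle through 2 interleaved subsequences.
Track A = 8, 27, 64, 125: consecutive cubes n³ from n = 2.
Track B = 21, 28, 36, 45: the triangular numbers T_6, T_7, ….
Position 9 → track A, term 5 = 216.

216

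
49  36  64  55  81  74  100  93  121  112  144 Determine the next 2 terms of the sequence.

131, 169

Taking every 2nd term gives 2 separate tracks.
Track A = 49, 64, 81, 100, 121, 144: consecutive squares n² from n = 7.
Track B = 36, 55, 74, 93, 112: arithmetic, step +19.
The 12th slot belongs to track B; its 6th term is 131.
Term 13 comes from track A (its 7th entry): 169.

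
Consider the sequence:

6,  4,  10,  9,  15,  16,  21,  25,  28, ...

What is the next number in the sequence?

36

The terms cycle through 2 interleaved subsequences.
Track A is 6, 10, 15, 21, 28, which is triangular numbers n(n+1)/2 for n = 3, 4, ….
Track B is 4, 9, 16, 25, which is the squares 2², 3², 4², ….
Term 10 comes from track B (its 5th entry): 36.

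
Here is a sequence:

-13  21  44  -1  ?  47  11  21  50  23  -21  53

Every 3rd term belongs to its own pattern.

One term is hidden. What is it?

Read the sequence 3 terms at a time; column i is its own pattern.
Track A: -13, -1, 11, 23 — linear: a_n = -25 + 12·n.
Track B: 21, ?, 21, -21 — alternating ±21.
Track C: 44, 47, 50, 53 — arithmetic, step +3.
Filling track B at index 2 by its rule yields -21.

-21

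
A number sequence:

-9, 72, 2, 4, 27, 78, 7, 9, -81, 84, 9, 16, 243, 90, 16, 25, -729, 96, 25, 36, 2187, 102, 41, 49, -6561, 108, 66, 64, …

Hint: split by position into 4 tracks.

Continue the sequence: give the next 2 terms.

19683, 114

Read the sequence 4 terms at a time; column i is its own pattern.
Subsequence A: -9, 27, -81, 243, -729, 2187, -6561 (multiplying by -3 each time).
Subsequence B: 72, 78, 84, 90, 96, 102, 108 (adding 6 each time).
Subsequence C: 2, 7, 9, 16, 25, 41, 66 (each term equals the sum of the previous two).
Subsequence D: 4, 9, 16, 25, 36, 49, 64 (perfect squares starting at 2²).
The 29th slot belongs to subsequence A; its 8th term is 19683.
Position 30 falls in subsequence B as its term 8, giving 114.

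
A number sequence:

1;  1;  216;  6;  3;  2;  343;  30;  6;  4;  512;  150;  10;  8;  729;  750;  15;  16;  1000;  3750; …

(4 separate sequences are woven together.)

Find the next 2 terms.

Read the sequence 4 terms at a time; column i is its own pattern.
Track A: 1, 3, 6, 10, 15. Triangular numbers n(n+1)/2 for n = 1, 2, ….
Track B: 1, 2, 4, 8, 16. Successive powers of 2.
Track C: 216, 343, 512, 729, 1000. Consecutive cubes n³ from n = 6.
Track D: 6, 30, 150, 750, 3750. A geometric progression (common ratio 5).
Term 21 comes from track A (its 6th entry): 21.
Position 22 falls in track B as its term 6, giving 32.

21, 32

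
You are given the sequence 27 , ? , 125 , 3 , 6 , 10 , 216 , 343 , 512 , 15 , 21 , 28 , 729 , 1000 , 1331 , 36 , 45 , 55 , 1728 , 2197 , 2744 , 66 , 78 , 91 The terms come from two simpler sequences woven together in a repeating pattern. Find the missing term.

Reading positions in blocks of 6 reveals the pattern AAABBB — 2 tracks woven together.
Track A: 27, ?, 125, 216, 343, 512, 729, 1000, 1331, 1728, 2197, 2744 — consecutive cubes n³ from n = 3.
Track B: 3, 6, 10, 15, 21, 28, 36, 45, 55, 66, 78, 91 — the triangular numbers T_2, T_3, ….
The gap is track A's term 2; the rule gives 64.

64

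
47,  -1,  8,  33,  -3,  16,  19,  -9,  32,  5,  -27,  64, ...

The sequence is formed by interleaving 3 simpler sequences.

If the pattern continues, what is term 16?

-23

Split by position mod 3: positions 1, 4, 7, … form one track, and each other residue class forms its own.
Track A: 47, 33, 19, 5 (subtracting 14 each time).
Track B: -1, -3, -9, -27 (multiplying by 3 each time).
Track C: 8, 16, 32, 64 (successive powers of 2).
Position 16 → track A, term 6 = -23.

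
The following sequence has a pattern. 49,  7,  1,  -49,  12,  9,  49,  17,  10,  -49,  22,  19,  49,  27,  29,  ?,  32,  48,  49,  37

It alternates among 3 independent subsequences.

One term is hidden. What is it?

Split by position mod 3 into 3 tracks.
Stream A is 49, -49, 49, -49, 49, ?, 49, which is oscillating between 49 and -49.
Stream B is 7, 12, 17, 22, 27, 32, 37, which is linear: a_n = 2 + 5·n.
Stream C is 1, 9, 10, 19, 29, 48, which is a Fibonacci-like recurrence a_n = a_{n-1} + a_{n-2}.
So the missing entry in stream A is -49.

-49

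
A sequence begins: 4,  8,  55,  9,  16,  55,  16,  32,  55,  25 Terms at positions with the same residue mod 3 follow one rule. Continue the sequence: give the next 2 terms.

64, 55

Read the sequence 3 terms at a time; column i is its own pattern.
Track A = 4, 9, 16, 25: the squares 2², 3², 4², ….
Track B = 8, 16, 32: powers 2^3, 2^4, 2^5, ….
Track C = 55, 55, 55: always 55.
Position 11 falls in track B as its term 4, giving 64.
The 12th slot belongs to track C; its 4th term is 55.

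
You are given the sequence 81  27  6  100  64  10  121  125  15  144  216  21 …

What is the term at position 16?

Split by position mod 3 into 3 tracks.
Track A = 81, 100, 121, 144: perfect squares starting at 9².
Track B = 27, 64, 125, 216: the cubes 3³, 4³, 5³, ….
Track C = 6, 10, 15, 21: triangular numbers n(n+1)/2 for n = 3, 4, ….
Term 16 comes from track A (its 6th entry): 196.

196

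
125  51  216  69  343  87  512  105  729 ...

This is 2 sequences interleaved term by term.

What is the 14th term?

159

Taking every 2nd term gives 2 separate tracks.
Subsequence A = 125, 216, 343, 512, 729: the cubes 5³, 6³, 7³, ….
Subsequence B = 51, 69, 87, 105: arithmetic with common difference +18.
Position 14 falls in subsequence B as its term 7, giving 159.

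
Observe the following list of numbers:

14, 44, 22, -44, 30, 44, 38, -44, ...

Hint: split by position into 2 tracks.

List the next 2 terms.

46, 44

Odd-indexed and even-indexed terms follow separate rules.
Stream A = 14, 22, 30, 38: arithmetic, step +8.
Stream B = 44, -44, 44, -44: alternating ±44.
Position 9 falls in stream A as its term 5, giving 46.
Position 10 falls in stream B as its term 5, giving 44.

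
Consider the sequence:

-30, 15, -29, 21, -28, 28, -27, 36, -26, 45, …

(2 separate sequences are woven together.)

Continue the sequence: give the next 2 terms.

-25, 55

Split by position mod 2 into 2 tracks.
Stream A: -30, -29, -28, -27, -26 (adding 1 each time).
Stream B: 15, 21, 28, 36, 45 (triangular numbers n(n+1)/2 for n = 5, 6, …).
Term 11 comes from stream A (its 6th entry): -25.
Position 12 → stream B, term 6 = 55.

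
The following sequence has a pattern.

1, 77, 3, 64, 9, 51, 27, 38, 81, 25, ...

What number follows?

243

Split by position mod 2 into 2 tracks.
Subsequence A: 1, 3, 9, 27, 81 (successive powers of 3).
Subsequence B: 77, 64, 51, 38, 25 (arithmetic, step −13).
Term 11 comes from subsequence A (its 6th entry): 243.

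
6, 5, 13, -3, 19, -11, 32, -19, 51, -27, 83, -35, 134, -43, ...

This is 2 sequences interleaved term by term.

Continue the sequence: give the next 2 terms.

Split by position mod 2 into 2 tracks.
Track A: 6, 13, 19, 32, 51, 83, 134 — a Fibonacci-like recurrence a_n = a_{n-1} + a_{n-2}.
Track B: 5, -3, -11, -19, -27, -35, -43 — arithmetic, step −8.
Position 15 → track A, term 8 = 217.
Position 16 → track B, term 8 = -51.

217, -51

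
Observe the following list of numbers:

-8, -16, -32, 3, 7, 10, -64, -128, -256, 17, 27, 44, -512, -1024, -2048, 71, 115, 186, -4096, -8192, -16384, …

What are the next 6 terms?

The slot pattern repeats as AAABBB (period 6), so there are 2 interleaved tracks.
Stream A: -8, -16, -32, -64, -128, -256, -512, -1024, -2048, -4096, -8192, -16384 (a geometric progression (common ratio 2)).
Stream B: 3, 7, 10, 17, 27, 44, 71, 115, 186 (each term equals the sum of the previous two).
The 22nd slot belongs to stream B; its 10th term is 301.
Position 23 → stream B, term 11 = 487.
Term 24 comes from stream B (its 12th entry): 788.
Term 25 comes from stream A (its 13th entry): -32768.
The 26th slot belongs to stream A; its 14th term is -65536.
Position 27 → stream A, term 15 = -131072.

301, 487, 788, -32768, -65536, -131072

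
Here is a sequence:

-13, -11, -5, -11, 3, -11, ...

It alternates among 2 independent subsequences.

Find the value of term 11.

27

Taking every 2nd term gives 2 separate tracks.
Track A: -13, -5, 3 — arithmetic with common difference +8.
Track B: -11, -11, -11 — constant -11.
Position 11 falls in track A as its term 6, giving 27.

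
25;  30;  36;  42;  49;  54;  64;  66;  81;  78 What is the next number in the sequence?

100

Positions 1, 3, 5, … form one subsequence and positions 2, 4, 6, … form another.
Track A: 25, 36, 49, 64, 81 — the squares 5², 6², 7², ….
Track B: 30, 42, 54, 66, 78 — adding 12 each time.
The 11th slot belongs to track A; its 6th term is 100.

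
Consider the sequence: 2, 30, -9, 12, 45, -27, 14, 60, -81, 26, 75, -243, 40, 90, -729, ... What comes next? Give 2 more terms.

66, 105

Read the sequence 3 terms at a time; column i is its own pattern.
Track A: 2, 12, 14, 26, 40 — each term equals the sum of the previous two.
Track B: 30, 45, 60, 75, 90 — adding 15 each time.
Track C: -9, -27, -81, -243, -729 — geometric with ratio 3.
Term 16 comes from track A (its 6th entry): 66.
Position 17 falls in track B as its term 6, giving 105.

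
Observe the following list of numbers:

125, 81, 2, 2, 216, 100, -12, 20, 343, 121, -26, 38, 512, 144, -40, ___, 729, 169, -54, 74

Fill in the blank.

56

The terms cycle through 4 interleaved subsequences.
Track A: 125, 216, 343, 512, 729 (the cubes 5³, 6³, 7³, …).
Track B: 81, 100, 121, 144, 169 (perfect squares starting at 9²).
Track C: 2, -12, -26, -40, -54 (arithmetic with common difference −14).
Track D: 2, 20, 38, ?, 74 (linear: a_n = -16 + 18·n).
The gap is track D's term 4; the rule gives 56.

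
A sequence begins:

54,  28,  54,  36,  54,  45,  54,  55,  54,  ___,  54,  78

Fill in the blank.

Odd-indexed and even-indexed terms follow separate rules.
Stream A: 54, 54, 54, 54, 54, 54. Always 54.
Stream B: 28, 36, 45, 55, ?, 78. Triangular numbers n(n+1)/2 for n = 7, 8, ….
Filling stream B at index 5 by its rule yields 66.

66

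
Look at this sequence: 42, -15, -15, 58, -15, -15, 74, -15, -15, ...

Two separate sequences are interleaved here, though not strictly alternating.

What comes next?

90

Positions follow the repeating pattern ABB; grouping by letter gives 2 tracks.
Track A is 42, 58, 74, which is arithmetic, step +16.
Track B is -15, -15, -15, -15, -15, -15, which is constant -15.
Term 10 comes from track A (its 4th entry): 90.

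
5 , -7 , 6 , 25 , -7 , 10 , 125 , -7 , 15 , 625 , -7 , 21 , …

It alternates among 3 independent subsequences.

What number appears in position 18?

36

Split by position mod 3 into 3 tracks.
Stream A: 5, 25, 125, 625. Successive powers of 5.
Stream B: -7, -7, -7, -7. Constant -7.
Stream C: 6, 10, 15, 21. Triangular numbers n(n+1)/2 for n = 3, 4, ….
Position 18 falls in stream C as its term 6, giving 36.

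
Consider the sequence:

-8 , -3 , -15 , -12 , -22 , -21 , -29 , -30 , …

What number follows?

The terms cycle through 2 interleaved subsequences.
Track A: -8, -15, -22, -29 (subtracting 7 each time).
Track B: -3, -12, -21, -30 (subtracting 9 each time).
Position 9 falls in track A as its term 5, giving -36.

-36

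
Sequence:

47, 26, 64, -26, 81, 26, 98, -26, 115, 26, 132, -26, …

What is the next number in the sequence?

The terms cycle through 2 interleaved subsequences.
Track A: 47, 64, 81, 98, 115, 132 — arithmetic, step +17.
Track B: 26, -26, 26, -26, 26, -26 — alternating ±26.
Position 13 falls in track A as its term 7, giving 149.

149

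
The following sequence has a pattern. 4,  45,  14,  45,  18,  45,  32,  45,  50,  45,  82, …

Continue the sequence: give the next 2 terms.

45, 132

Split by position mod 2 into 2 tracks.
Subsequence A is 4, 14, 18, 32, 50, 82, which is a Fibonacci-like recurrence a_n = a_{n-1} + a_{n-2}.
Subsequence B is 45, 45, 45, 45, 45, which is always 45.
The 12th slot belongs to subsequence B; its 6th term is 45.
Position 13 → subsequence A, term 7 = 132.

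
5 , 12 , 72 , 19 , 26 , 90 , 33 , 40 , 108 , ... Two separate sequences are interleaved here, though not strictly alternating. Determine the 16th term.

75

The slot pattern repeats as AAB (period 3), so there are 2 interleaved tracks.
Stream A: 5, 12, 19, 26, 33, 40. Linear: a_n = -2 + 7·n.
Stream B: 72, 90, 108. Arithmetic, step +18.
Position 16 falls in stream A as its term 11, giving 75.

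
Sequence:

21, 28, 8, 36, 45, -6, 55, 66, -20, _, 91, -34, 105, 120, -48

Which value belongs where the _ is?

78

The slot pattern repeats as AAB (period 3), so there are 2 interleaved tracks.
Track A: 21, 28, 36, 45, 55, 66, ?, 91, 105, 120 — the triangular numbers T_6, T_7, ….
Track B: 8, -6, -20, -34, -48 — arithmetic, step −14.
Track A's pattern makes the blank 78.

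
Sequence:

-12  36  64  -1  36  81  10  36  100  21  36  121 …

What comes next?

32

Read the sequence 3 terms at a time; column i is its own pattern.
Track A: -12, -1, 10, 21 — arithmetic, step +11.
Track B: 36, 36, 36, 36 — constant 36.
Track C: 64, 81, 100, 121 — consecutive squares n² from n = 8.
Position 13 → track A, term 5 = 32.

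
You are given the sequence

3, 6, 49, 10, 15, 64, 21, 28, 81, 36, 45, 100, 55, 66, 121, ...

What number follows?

78

The slot pattern repeats as AAB (period 3), so there are 2 interleaved tracks.
Stream A is 3, 6, 10, 15, 21, 28, 36, 45, 55, 66, which is triangular numbers starting at T_2.
Stream B is 49, 64, 81, 100, 121, which is perfect squares starting at 7².
Position 16 falls in stream A as its term 11, giving 78.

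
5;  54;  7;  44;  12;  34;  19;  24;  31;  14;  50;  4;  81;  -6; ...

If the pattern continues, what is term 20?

Taking every 2nd term gives 2 separate tracks.
Track A: 5, 7, 12, 19, 31, 50, 81 — a Fibonacci-like recurrence a_n = a_{n-1} + a_{n-2}.
Track B: 54, 44, 34, 24, 14, 4, -6 — linear: a_n = 64 − 10·n.
Position 20 falls in track B as its term 10, giving -36.

-36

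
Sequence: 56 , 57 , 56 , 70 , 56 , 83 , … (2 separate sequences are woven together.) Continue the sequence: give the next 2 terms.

The terms cycle through 2 interleaved subsequences.
Stream A is 56, 56, 56, which is the constant sequence 56.
Stream B is 57, 70, 83, which is adding 13 each time.
Position 7 → stream A, term 4 = 56.
The 8th slot belongs to stream B; its 4th term is 96.

56, 96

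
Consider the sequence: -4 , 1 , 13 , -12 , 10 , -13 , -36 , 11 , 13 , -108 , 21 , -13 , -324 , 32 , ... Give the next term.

Read the sequence 3 terms at a time; column i is its own pattern.
Stream A = -4, -12, -36, -108, -324: geometric, ×3 each step.
Stream B = 1, 10, 11, 21, 32: Fibonacci-style (each term is the sum of the two before it).
Stream C = 13, -13, 13, -13: oscillating between 13 and -13.
The 15th slot belongs to stream C; its 5th term is 13.

13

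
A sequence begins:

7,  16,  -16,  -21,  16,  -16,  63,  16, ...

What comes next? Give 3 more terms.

-16, -189, 16

Reading positions in blocks of 3 reveals the pattern ABB — 2 tracks woven together.
Stream A: 7, -21, 63. A geometric progression (common ratio -3).
Stream B: 16, -16, 16, -16, 16. Alternating ±16.
Position 9 → stream B, term 6 = -16.
The 10th slot belongs to stream A; its 4th term is -189.
The 11th slot belongs to stream B; its 7th term is 16.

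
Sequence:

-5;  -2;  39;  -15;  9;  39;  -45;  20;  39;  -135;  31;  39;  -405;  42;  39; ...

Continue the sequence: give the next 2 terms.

Split by position mod 3: positions 1, 4, 7, … form one track, and each other residue class forms its own.
Subsequence A is -5, -15, -45, -135, -405, which is geometric, ×3 each step.
Subsequence B is -2, 9, 20, 31, 42, which is linear: a_n = -13 + 11·n.
Subsequence C is 39, 39, 39, 39, 39, which is constant 39.
The 16th slot belongs to subsequence A; its 6th term is -1215.
Position 17 → subsequence B, term 6 = 53.

-1215, 53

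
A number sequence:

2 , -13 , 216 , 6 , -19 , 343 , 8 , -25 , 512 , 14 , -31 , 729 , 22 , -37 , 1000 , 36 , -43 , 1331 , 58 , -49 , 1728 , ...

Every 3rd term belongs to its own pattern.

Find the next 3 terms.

The terms cycle through 3 interleaved subsequences.
Stream A = 2, 6, 8, 14, 22, 36, 58: Fibonacci-style (each term is the sum of the two before it).
Stream B = -13, -19, -25, -31, -37, -43, -49: arithmetic, step −6.
Stream C = 216, 343, 512, 729, 1000, 1331, 1728: perfect cubes starting at 6³.
The 22nd slot belongs to stream A; its 8th term is 94.
Position 23 falls in stream B as its term 8, giving -55.
Position 24 falls in stream C as its term 8, giving 2197.

94, -55, 2197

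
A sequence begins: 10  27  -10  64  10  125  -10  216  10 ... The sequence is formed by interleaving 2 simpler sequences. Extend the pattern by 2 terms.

Odd-indexed and even-indexed terms follow separate rules.
Track A: 10, -10, 10, -10, 10 (the oscillation 10·(−1)^(n+1)).
Track B: 27, 64, 125, 216 (consecutive cubes n³ from n = 3).
The 10th slot belongs to track B; its 5th term is 343.
Position 11 falls in track A as its term 6, giving -10.

343, -10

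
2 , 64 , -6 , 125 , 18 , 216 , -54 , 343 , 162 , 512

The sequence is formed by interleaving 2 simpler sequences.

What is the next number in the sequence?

The terms cycle through 2 interleaved subsequences.
Track A is 2, -6, 18, -54, 162, which is a geometric progression (common ratio -3).
Track B is 64, 125, 216, 343, 512, which is perfect cubes starting at 4³.
Term 11 comes from track A (its 6th entry): -486.

-486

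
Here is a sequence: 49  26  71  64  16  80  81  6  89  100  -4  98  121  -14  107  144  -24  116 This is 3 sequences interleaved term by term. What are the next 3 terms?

Split by position mod 3: positions 1, 4, 7, … form one track, and each other residue class forms its own.
Stream A is 49, 64, 81, 100, 121, 144, which is the squares 7², 8², 9², ….
Stream B is 26, 16, 6, -4, -14, -24, which is arithmetic, step −10.
Stream C is 71, 80, 89, 98, 107, 116, which is linear: a_n = 62 + 9·n.
Term 19 comes from stream A (its 7th entry): 169.
Position 20 falls in stream B as its term 7, giving -34.
The 21st slot belongs to stream C; its 7th term is 125.

169, -34, 125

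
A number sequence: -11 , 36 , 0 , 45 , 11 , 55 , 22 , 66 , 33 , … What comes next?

78

Taking every 2nd term gives 2 separate tracks.
Stream A: -11, 0, 11, 22, 33 — linear: a_n = -22 + 11·n.
Stream B: 36, 45, 55, 66 — triangular numbers starting at T_8.
Position 10 → stream B, term 5 = 78.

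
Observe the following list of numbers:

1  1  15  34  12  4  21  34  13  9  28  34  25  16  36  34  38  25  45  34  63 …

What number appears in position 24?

Read the sequence 4 terms at a time; column i is its own pattern.
Subsequence A: 1, 12, 13, 25, 38, 63 (Fibonacci-style (each term is the sum of the two before it)).
Subsequence B: 1, 4, 9, 16, 25 (the squares 1², 2², 3², …).
Subsequence C: 15, 21, 28, 36, 45 (triangular numbers starting at T_5).
Subsequence D: 34, 34, 34, 34, 34 (always 34).
Position 24 falls in subsequence D as its term 6, giving 34.

34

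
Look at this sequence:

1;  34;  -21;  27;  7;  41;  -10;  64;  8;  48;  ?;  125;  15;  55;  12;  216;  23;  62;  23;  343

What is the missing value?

Split by position mod 4: positions 1, 5, 9, … form one track, and each other residue class forms its own.
Subsequence A: 1, 7, 8, 15, 23 — Fibonacci-style (each term is the sum of the two before it).
Subsequence B: 34, 41, 48, 55, 62 — adding 7 each time.
Subsequence C: -21, -10, ?, 12, 23 — arithmetic with common difference +11.
Subsequence D: 27, 64, 125, 216, 343 — consecutive cubes n³ from n = 3.
The gap is subsequence C's term 3; the rule gives 1.

1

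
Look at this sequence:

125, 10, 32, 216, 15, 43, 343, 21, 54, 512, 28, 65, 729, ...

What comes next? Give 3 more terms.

Split by position mod 3: positions 1, 4, 7, … form one track, and each other residue class forms its own.
Track A is 125, 216, 343, 512, 729, which is perfect cubes starting at 5³.
Track B is 10, 15, 21, 28, which is triangular numbers n(n+1)/2 for n = 4, 5, ….
Track C is 32, 43, 54, 65, which is adding 11 each time.
Position 14 → track B, term 5 = 36.
The 15th slot belongs to track C; its 5th term is 76.
Position 16 → track A, term 6 = 1000.

36, 76, 1000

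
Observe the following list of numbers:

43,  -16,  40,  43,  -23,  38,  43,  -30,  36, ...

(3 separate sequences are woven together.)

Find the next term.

43

Read the sequence 3 terms at a time; column i is its own pattern.
Subsequence A = 43, 43, 43: constant 43.
Subsequence B = -16, -23, -30: arithmetic, step −7.
Subsequence C = 40, 38, 36: arithmetic with common difference −2.
Term 10 comes from subsequence A (its 4th entry): 43.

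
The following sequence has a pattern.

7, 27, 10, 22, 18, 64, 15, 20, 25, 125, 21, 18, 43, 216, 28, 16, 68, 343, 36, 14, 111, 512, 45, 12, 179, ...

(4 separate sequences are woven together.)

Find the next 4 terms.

729, 55, 10, 290

Read the sequence 4 terms at a time; column i is its own pattern.
Subsequence A: 7, 18, 25, 43, 68, 111, 179 (a Fibonacci-like recurrence a_n = a_{n-1} + a_{n-2}).
Subsequence B: 27, 64, 125, 216, 343, 512 (consecutive cubes n³ from n = 3).
Subsequence C: 10, 15, 21, 28, 36, 45 (triangular numbers starting at T_4).
Subsequence D: 22, 20, 18, 16, 14, 12 (subtracting 2 each time).
Position 26 falls in subsequence B as its term 7, giving 729.
The 27th slot belongs to subsequence C; its 7th term is 55.
Position 28 → subsequence D, term 7 = 10.
The 29th slot belongs to subsequence A; its 8th term is 290.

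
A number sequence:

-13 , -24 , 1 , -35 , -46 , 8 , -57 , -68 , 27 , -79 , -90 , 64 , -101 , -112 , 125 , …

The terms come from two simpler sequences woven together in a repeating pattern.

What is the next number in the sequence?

-123

The slot pattern repeats as AAB (period 3), so there are 2 interleaved tracks.
Track A: -13, -24, -35, -46, -57, -68, -79, -90, -101, -112. Linear: a_n = -2 − 11·n.
Track B: 1, 8, 27, 64, 125. The cubes 1³, 2³, 3³, ….
Term 16 comes from track A (its 11th entry): -123.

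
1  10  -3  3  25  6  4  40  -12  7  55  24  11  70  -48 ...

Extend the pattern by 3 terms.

Split by position mod 3 into 3 tracks.
Subsequence A is 1, 3, 4, 7, 11, which is Fibonacci-style (each term is the sum of the two before it).
Subsequence B is 10, 25, 40, 55, 70, which is adding 15 each time.
Subsequence C is -3, 6, -12, 24, -48, which is geometric with ratio -2.
Term 16 comes from subsequence A (its 6th entry): 18.
Position 17 falls in subsequence B as its term 6, giving 85.
The 18th slot belongs to subsequence C; its 6th term is 96.

18, 85, 96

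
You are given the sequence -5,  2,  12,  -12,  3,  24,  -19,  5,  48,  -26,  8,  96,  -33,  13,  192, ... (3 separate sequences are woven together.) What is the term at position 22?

-54

Split by position mod 3 into 3 tracks.
Subsequence A is -5, -12, -19, -26, -33, which is subtracting 7 each time.
Subsequence B is 2, 3, 5, 8, 13, which is a Fibonacci-like recurrence a_n = a_{n-1} + a_{n-2}.
Subsequence C is 12, 24, 48, 96, 192, which is a geometric progression (common ratio 2).
Term 22 comes from subsequence A (its 8th entry): -54.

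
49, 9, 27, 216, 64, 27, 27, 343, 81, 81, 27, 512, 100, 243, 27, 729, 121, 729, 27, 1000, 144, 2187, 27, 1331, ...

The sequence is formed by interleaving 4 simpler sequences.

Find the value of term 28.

The terms cycle through 4 interleaved subsequences.
Track A: 49, 64, 81, 100, 121, 144. Perfect squares starting at 7².
Track B: 9, 27, 81, 243, 729, 2187. Geometric, ×3 each step.
Track C: 27, 27, 27, 27, 27, 27. Constant 27.
Track D: 216, 343, 512, 729, 1000, 1331. Consecutive cubes n³ from n = 6.
The 28th slot belongs to track D; its 7th term is 1728.

1728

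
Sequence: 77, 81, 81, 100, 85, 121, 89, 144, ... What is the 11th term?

97

The terms cycle through 2 interleaved subsequences.
Stream A: 77, 81, 85, 89 — adding 4 each time.
Stream B: 81, 100, 121, 144 — the squares 9², 10², 11², ….
Position 11 falls in stream A as its term 6, giving 97.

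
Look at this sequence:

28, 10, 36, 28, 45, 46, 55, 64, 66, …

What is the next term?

Taking every 2nd term gives 2 separate tracks.
Track A is 28, 36, 45, 55, 66, which is triangular numbers starting at T_7.
Track B is 10, 28, 46, 64, which is adding 18 each time.
The 10th slot belongs to track B; its 5th term is 82.

82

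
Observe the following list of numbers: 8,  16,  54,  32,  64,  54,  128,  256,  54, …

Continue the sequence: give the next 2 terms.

Reading positions in blocks of 3 reveals the pattern AAB — 2 tracks woven together.
Subsequence A = 8, 16, 32, 64, 128, 256: powers 2^3, 2^4, 2^5, ….
Subsequence B = 54, 54, 54: always 54.
Position 10 falls in subsequence A as its term 7, giving 512.
Term 11 comes from subsequence A (its 8th entry): 1024.

512, 1024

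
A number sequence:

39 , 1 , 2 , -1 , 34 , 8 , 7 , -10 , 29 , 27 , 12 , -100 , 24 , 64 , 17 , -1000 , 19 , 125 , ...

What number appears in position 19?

Split by position mod 4: positions 1, 5, 9, … form one track, and each other residue class forms its own.
Track A: 39, 34, 29, 24, 19 (arithmetic, step −5).
Track B: 1, 8, 27, 64, 125 (the cubes 1³, 2³, 3³, …).
Track C: 2, 7, 12, 17 (linear: a_n = -3 + 5·n).
Track D: -1, -10, -100, -1000 (a geometric progression (common ratio 10)).
Term 19 comes from track C (its 5th entry): 22.

22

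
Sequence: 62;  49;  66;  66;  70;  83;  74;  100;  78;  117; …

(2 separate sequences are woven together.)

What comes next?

The terms cycle through 2 interleaved subsequences.
Subsequence A: 62, 66, 70, 74, 78 (linear: a_n = 58 + 4·n).
Subsequence B: 49, 66, 83, 100, 117 (adding 17 each time).
Term 11 comes from subsequence A (its 6th entry): 82.

82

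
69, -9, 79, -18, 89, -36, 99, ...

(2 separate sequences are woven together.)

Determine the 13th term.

129

Split by position mod 2 into 2 tracks.
Track A: 69, 79, 89, 99 — arithmetic with common difference +10.
Track B: -9, -18, -36 — geometric with ratio 2.
Term 13 comes from track A (its 7th entry): 129.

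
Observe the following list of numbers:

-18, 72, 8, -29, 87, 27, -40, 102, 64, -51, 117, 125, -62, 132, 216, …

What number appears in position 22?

-95

Taking every 3rd term gives 3 separate tracks.
Stream A = -18, -29, -40, -51, -62: subtracting 11 each time.
Stream B = 72, 87, 102, 117, 132: arithmetic with common difference +15.
Stream C = 8, 27, 64, 125, 216: the cubes 2³, 3³, 4³, ….
Term 22 comes from stream A (its 8th entry): -95.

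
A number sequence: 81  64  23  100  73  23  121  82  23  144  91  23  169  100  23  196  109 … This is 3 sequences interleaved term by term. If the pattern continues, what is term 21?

Taking every 3rd term gives 3 separate tracks.
Stream A: 81, 100, 121, 144, 169, 196 (the squares 9², 10², 11², …).
Stream B: 64, 73, 82, 91, 100, 109 (linear: a_n = 55 + 9·n).
Stream C: 23, 23, 23, 23, 23 (constant 23).
The 21st slot belongs to stream C; its 7th term is 23.

23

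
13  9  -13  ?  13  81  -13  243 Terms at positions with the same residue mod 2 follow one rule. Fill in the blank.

27

Split by position mod 2 into 2 tracks.
Stream A = 13, -13, 13, -13: the oscillation 13·(−1)^(n+1).
Stream B = 9, ?, 81, 243: powers 3^2, 3^3, 3^4, ….
Filling stream B at index 2 by its rule yields 27.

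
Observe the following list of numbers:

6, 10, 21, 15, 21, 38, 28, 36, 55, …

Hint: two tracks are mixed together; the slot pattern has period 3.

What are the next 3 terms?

45, 55, 72

The slot pattern repeats as AAB (period 3), so there are 2 interleaved tracks.
Subsequence A: 6, 10, 15, 21, 28, 36 (triangular numbers n(n+1)/2 for n = 3, 4, …).
Subsequence B: 21, 38, 55 (adding 17 each time).
Term 10 comes from subsequence A (its 7th entry): 45.
Term 11 comes from subsequence A (its 8th entry): 55.
Position 12 falls in subsequence B as its term 4, giving 72.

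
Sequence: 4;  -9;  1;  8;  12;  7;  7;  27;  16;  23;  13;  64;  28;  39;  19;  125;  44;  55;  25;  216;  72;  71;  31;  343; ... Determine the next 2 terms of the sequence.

116, 87

The terms cycle through 4 interleaved subsequences.
Subsequence A: 4, 12, 16, 28, 44, 72 — a Fibonacci-like recurrence a_n = a_{n-1} + a_{n-2}.
Subsequence B: -9, 7, 23, 39, 55, 71 — arithmetic, step +16.
Subsequence C: 1, 7, 13, 19, 25, 31 — arithmetic with common difference +6.
Subsequence D: 8, 27, 64, 125, 216, 343 — the cubes 2³, 3³, 4³, ….
Term 25 comes from subsequence A (its 7th entry): 116.
Position 26 falls in subsequence B as its term 7, giving 87.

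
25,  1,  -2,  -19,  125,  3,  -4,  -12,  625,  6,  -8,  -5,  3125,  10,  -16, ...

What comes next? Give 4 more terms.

Split by position mod 4: positions 1, 5, 9, … form one track, and each other residue class forms its own.
Subsequence A: 25, 125, 625, 3125 (powers 5^2, 5^3, 5^4, …).
Subsequence B: 1, 3, 6, 10 (triangular numbers starting at T_1).
Subsequence C: -2, -4, -8, -16 (geometric, ×2 each step).
Subsequence D: -19, -12, -5 (arithmetic, step +7).
The 16th slot belongs to subsequence D; its 4th term is 2.
The 17th slot belongs to subsequence A; its 5th term is 15625.
Position 18 → subsequence B, term 5 = 15.
Position 19 falls in subsequence C as its term 5, giving -32.

2, 15625, 15, -32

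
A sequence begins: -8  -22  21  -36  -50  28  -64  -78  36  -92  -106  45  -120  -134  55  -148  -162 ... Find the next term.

66

Positions follow the repeating pattern AAB; grouping by letter gives 2 tracks.
Track A = -8, -22, -36, -50, -64, -78, -92, -106, -120, -134, -148, -162: subtracting 14 each time.
Track B = 21, 28, 36, 45, 55: triangular numbers n(n+1)/2 for n = 6, 7, ….
Position 18 falls in track B as its term 6, giving 66.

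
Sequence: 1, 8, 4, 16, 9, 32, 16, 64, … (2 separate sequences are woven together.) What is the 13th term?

Split by position mod 2 into 2 tracks.
Stream A = 1, 4, 9, 16: perfect squares starting at 1².
Stream B = 8, 16, 32, 64: successive powers of 2.
The 13th slot belongs to stream A; its 7th term is 49.

49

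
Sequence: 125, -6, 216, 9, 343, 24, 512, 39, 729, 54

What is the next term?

1000

Odd-indexed and even-indexed terms follow separate rules.
Stream A: 125, 216, 343, 512, 729 (the cubes 5³, 6³, 7³, …).
Stream B: -6, 9, 24, 39, 54 (arithmetic, step +15).
Term 11 comes from stream A (its 6th entry): 1000.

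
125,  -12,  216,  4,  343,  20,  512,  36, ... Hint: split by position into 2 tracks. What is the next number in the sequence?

Positions 1, 3, 5, … form one subsequence and positions 2, 4, 6, … form another.
Stream A: 125, 216, 343, 512 — perfect cubes starting at 5³.
Stream B: -12, 4, 20, 36 — linear: a_n = -28 + 16·n.
The 9th slot belongs to stream A; its 5th term is 729.

729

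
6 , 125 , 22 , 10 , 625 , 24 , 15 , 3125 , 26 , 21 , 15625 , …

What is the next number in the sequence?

28

Split by position mod 3: positions 1, 4, 7, … form one track, and each other residue class forms its own.
Track A = 6, 10, 15, 21: triangular numbers n(n+1)/2 for n = 3, 4, ….
Track B = 125, 625, 3125, 15625: powers 5^3, 5^4, 5^5, ….
Track C = 22, 24, 26: adding 2 each time.
Term 12 comes from track C (its 4th entry): 28.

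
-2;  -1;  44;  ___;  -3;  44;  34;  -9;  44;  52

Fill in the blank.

16

Read the sequence 3 terms at a time; column i is its own pattern.
Stream A: -2, ?, 34, 52 — arithmetic, step +18.
Stream B: -1, -3, -9 — geometric, ×3 each step.
Stream C: 44, 44, 44 — constant 44.
Stream A's pattern makes the blank 16.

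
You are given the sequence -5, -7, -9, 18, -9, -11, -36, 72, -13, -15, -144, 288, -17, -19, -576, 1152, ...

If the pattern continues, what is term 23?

-9216

Reading positions in blocks of 4 reveals the pattern AABB — 2 tracks woven together.
Track A: -5, -7, -9, -11, -13, -15, -17, -19 (arithmetic, step −2).
Track B: -9, 18, -36, 72, -144, 288, -576, 1152 (a geometric progression (common ratio -2)).
Term 23 comes from track B (its 11th entry): -9216.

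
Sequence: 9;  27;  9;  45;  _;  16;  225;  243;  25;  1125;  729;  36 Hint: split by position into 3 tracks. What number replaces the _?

81

The terms cycle through 3 interleaved subsequences.
Track A: 9, 45, 225, 1125 — geometric with ratio 5.
Track B: 27, ?, 243, 729 — powers of 3.
Track C: 9, 16, 25, 36 — consecutive squares n² from n = 3.
Track B's pattern makes the blank 81.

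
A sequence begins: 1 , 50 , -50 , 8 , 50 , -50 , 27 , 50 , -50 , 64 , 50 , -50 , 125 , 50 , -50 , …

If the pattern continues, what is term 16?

Positions follow the repeating pattern ABB; grouping by letter gives 2 tracks.
Subsequence A is 1, 8, 27, 64, 125, which is perfect cubes starting at 1³.
Subsequence B is 50, -50, 50, -50, 50, -50, 50, -50, 50, -50, which is oscillating between 50 and -50.
Position 16 falls in subsequence A as its term 6, giving 216.

216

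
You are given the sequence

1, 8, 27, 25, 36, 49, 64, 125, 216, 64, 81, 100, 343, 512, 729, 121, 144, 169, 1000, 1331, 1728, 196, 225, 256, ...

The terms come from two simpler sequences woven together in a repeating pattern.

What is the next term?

Reading positions in blocks of 6 reveals the pattern AAABBB — 2 tracks woven together.
Track A is 1, 8, 27, 64, 125, 216, 343, 512, 729, 1000, 1331, 1728, which is consecutive cubes n³ from n = 1.
Track B is 25, 36, 49, 64, 81, 100, 121, 144, 169, 196, 225, 256, which is consecutive squares n² from n = 5.
Position 25 falls in track A as its term 13, giving 2197.

2197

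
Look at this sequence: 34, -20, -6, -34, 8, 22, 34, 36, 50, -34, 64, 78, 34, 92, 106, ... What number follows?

-34

The slot pattern repeats as ABB (period 3), so there are 2 interleaved tracks.
Stream A is 34, -34, 34, -34, 34, which is oscillating between 34 and -34.
Stream B is -20, -6, 8, 22, 36, 50, 64, 78, 92, 106, which is arithmetic, step +14.
The 16th slot belongs to stream A; its 6th term is -34.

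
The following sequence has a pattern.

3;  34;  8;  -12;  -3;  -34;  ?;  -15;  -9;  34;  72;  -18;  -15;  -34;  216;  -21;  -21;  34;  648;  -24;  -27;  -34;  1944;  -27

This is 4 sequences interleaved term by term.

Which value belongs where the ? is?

Split by position mod 4 into 4 tracks.
Track A: 3, -3, -9, -15, -21, -27 (linear: a_n = 9 − 6·n).
Track B: 34, -34, 34, -34, 34, -34 (alternating ±34).
Track C: 8, ?, 72, 216, 648, 1944 (multiplying by 3 each time).
Track D: -12, -15, -18, -21, -24, -27 (linear: a_n = -9 − 3·n).
So the missing entry in track C is 24.

24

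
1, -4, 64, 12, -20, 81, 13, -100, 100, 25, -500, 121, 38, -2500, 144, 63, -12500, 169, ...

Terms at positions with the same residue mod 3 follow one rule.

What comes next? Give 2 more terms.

101, -62500

Split by position mod 3 into 3 tracks.
Track A = 1, 12, 13, 25, 38, 63: a Fibonacci-like recurrence a_n = a_{n-1} + a_{n-2}.
Track B = -4, -20, -100, -500, -2500, -12500: multiplying by 5 each time.
Track C = 64, 81, 100, 121, 144, 169: perfect squares starting at 8².
Term 19 comes from track A (its 7th entry): 101.
The 20th slot belongs to track B; its 7th term is -62500.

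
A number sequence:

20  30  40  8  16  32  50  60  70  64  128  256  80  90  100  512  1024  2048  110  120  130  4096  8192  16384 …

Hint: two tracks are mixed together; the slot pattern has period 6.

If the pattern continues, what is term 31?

Reading positions in blocks of 6 reveals the pattern AAABBB — 2 tracks woven together.
Track A: 20, 30, 40, 50, 60, 70, 80, 90, 100, 110, 120, 130. Arithmetic, step +10.
Track B: 8, 16, 32, 64, 128, 256, 512, 1024, 2048, 4096, 8192, 16384. Successive powers of 2.
Position 31 → track A, term 16 = 170.

170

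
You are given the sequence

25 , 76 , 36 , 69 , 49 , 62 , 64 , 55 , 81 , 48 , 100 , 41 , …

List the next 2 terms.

121, 34

Split by position mod 2 into 2 tracks.
Track A: 25, 36, 49, 64, 81, 100 — consecutive squares n² from n = 5.
Track B: 76, 69, 62, 55, 48, 41 — linear: a_n = 83 − 7·n.
Position 13 → track A, term 7 = 121.
Position 14 → track B, term 7 = 34.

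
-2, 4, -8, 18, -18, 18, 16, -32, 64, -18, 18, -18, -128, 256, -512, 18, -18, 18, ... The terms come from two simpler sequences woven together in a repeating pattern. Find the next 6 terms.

The slot pattern repeats as AAABBB (period 6), so there are 2 interleaved tracks.
Stream A: -2, 4, -8, 16, -32, 64, -128, 256, -512 — geometric with ratio -2.
Stream B: 18, -18, 18, -18, 18, -18, 18, -18, 18 — oscillating between 18 and -18.
Term 19 comes from stream A (its 10th entry): 1024.
The 20th slot belongs to stream A; its 11th term is -2048.
The 21st slot belongs to stream A; its 12th term is 4096.
Position 22 falls in stream B as its term 10, giving -18.
Position 23 falls in stream B as its term 11, giving 18.
Position 24 falls in stream B as its term 12, giving -18.

1024, -2048, 4096, -18, 18, -18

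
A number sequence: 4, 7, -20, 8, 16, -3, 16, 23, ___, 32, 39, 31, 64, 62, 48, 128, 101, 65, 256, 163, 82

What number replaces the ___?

14

The terms cycle through 3 interleaved subsequences.
Stream A is 4, 8, 16, 32, 64, 128, 256, which is geometric with ratio 2.
Stream B is 7, 16, 23, 39, 62, 101, 163, which is Fibonacci-style (each term is the sum of the two before it).
Stream C is -20, -3, ?, 31, 48, 65, 82, which is arithmetic, step +17.
Filling stream C at index 3 by its rule yields 14.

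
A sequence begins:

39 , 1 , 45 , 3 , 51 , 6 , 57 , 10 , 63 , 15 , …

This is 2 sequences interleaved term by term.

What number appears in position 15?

Taking every 2nd term gives 2 separate tracks.
Subsequence A is 39, 45, 51, 57, 63, which is arithmetic with common difference +6.
Subsequence B is 1, 3, 6, 10, 15, which is the triangular numbers T_1, T_2, ….
Position 15 falls in subsequence A as its term 8, giving 81.

81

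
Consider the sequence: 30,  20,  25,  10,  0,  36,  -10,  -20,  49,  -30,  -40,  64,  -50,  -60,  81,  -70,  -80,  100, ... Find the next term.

Positions follow the repeating pattern AAB; grouping by letter gives 2 tracks.
Track A = 30, 20, 10, 0, -10, -20, -30, -40, -50, -60, -70, -80: arithmetic with common difference −10.
Track B = 25, 36, 49, 64, 81, 100: the squares 5², 6², 7², ….
Term 19 comes from track A (its 13th entry): -90.

-90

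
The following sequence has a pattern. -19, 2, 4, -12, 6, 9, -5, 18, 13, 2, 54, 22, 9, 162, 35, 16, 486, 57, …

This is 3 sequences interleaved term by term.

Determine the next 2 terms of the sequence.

23, 1458

The terms cycle through 3 interleaved subsequences.
Track A: -19, -12, -5, 2, 9, 16. Adding 7 each time.
Track B: 2, 6, 18, 54, 162, 486. A geometric progression (common ratio 3).
Track C: 4, 9, 13, 22, 35, 57. A Fibonacci-like recurrence a_n = a_{n-1} + a_{n-2}.
Position 19 → track A, term 7 = 23.
Position 20 falls in track B as its term 7, giving 1458.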